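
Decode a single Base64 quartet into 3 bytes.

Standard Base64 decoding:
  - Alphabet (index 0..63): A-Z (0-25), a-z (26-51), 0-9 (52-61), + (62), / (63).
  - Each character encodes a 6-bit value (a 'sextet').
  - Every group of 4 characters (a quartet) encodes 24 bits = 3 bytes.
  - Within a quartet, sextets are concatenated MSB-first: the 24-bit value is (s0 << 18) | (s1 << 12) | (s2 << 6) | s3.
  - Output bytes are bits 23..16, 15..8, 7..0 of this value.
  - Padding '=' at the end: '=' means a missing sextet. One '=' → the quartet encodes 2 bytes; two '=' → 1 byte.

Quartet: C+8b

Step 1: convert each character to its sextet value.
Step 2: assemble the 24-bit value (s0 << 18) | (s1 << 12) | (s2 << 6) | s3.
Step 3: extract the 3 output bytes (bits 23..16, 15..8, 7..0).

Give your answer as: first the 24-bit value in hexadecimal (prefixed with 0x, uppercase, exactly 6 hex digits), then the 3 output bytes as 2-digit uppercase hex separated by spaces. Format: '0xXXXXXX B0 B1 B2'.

Sextets: C=2, +=62, 8=60, b=27
24-bit: (2<<18) | (62<<12) | (60<<6) | 27
      = 0x080000 | 0x03E000 | 0x000F00 | 0x00001B
      = 0x0BEF1B
Bytes: (v>>16)&0xFF=0B, (v>>8)&0xFF=EF, v&0xFF=1B

Answer: 0x0BEF1B 0B EF 1B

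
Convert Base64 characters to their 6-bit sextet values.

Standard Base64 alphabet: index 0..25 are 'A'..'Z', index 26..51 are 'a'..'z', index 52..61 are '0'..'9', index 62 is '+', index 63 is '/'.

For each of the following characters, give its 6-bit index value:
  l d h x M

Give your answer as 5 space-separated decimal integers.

Answer: 37 29 33 49 12

Derivation:
'l': a..z range, 26 + ord('l') − ord('a') = 37
'd': a..z range, 26 + ord('d') − ord('a') = 29
'h': a..z range, 26 + ord('h') − ord('a') = 33
'x': a..z range, 26 + ord('x') − ord('a') = 49
'M': A..Z range, ord('M') − ord('A') = 12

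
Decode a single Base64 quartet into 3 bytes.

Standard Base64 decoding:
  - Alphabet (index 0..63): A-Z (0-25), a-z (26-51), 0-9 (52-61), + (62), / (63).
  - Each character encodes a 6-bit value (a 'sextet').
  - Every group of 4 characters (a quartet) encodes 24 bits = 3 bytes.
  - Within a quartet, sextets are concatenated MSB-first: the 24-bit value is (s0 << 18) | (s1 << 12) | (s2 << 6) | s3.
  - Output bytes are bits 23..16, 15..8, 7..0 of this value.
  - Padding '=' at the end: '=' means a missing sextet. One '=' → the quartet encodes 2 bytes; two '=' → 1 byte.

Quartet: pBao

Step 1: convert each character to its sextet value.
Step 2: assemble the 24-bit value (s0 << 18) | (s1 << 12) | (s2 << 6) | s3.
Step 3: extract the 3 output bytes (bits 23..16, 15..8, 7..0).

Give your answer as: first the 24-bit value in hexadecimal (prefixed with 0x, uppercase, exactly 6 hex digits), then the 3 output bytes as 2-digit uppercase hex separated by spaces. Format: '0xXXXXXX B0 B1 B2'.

Sextets: p=41, B=1, a=26, o=40
24-bit: (41<<18) | (1<<12) | (26<<6) | 40
      = 0xA40000 | 0x001000 | 0x000680 | 0x000028
      = 0xA416A8
Bytes: (v>>16)&0xFF=A4, (v>>8)&0xFF=16, v&0xFF=A8

Answer: 0xA416A8 A4 16 A8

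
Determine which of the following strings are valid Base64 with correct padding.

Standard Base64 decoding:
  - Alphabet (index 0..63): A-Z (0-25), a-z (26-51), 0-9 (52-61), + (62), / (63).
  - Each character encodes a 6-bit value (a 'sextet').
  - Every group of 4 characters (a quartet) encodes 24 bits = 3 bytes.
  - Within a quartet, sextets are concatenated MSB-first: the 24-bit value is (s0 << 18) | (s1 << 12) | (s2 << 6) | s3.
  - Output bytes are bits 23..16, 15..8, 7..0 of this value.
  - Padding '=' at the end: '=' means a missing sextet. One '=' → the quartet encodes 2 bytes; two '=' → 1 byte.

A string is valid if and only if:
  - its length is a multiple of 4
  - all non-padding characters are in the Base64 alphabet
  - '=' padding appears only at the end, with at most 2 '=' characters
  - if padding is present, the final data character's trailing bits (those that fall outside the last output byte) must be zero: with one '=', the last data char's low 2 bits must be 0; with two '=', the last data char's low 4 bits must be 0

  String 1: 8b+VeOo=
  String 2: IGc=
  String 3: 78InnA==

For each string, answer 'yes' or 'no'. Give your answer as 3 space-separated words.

Answer: yes yes yes

Derivation:
String 1: '8b+VeOo=' → valid
String 2: 'IGc=' → valid
String 3: '78InnA==' → valid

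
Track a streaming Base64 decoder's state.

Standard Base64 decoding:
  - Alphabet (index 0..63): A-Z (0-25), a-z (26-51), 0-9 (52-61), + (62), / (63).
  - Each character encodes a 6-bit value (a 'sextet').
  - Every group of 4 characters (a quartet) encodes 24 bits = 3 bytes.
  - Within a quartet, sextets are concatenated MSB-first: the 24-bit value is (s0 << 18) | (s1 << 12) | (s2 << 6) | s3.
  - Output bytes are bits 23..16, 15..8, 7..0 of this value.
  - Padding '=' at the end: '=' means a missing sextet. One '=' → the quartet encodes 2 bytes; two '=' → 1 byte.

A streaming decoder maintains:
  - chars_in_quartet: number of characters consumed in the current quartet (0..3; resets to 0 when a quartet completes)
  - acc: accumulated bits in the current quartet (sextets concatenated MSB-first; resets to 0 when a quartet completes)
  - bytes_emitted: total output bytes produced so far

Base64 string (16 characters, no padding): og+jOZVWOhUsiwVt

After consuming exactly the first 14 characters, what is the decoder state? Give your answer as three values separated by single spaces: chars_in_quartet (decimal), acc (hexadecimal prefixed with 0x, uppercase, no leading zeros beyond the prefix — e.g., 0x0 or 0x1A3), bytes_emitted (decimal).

After char 0 ('o'=40): chars_in_quartet=1 acc=0x28 bytes_emitted=0
After char 1 ('g'=32): chars_in_quartet=2 acc=0xA20 bytes_emitted=0
After char 2 ('+'=62): chars_in_quartet=3 acc=0x2883E bytes_emitted=0
After char 3 ('j'=35): chars_in_quartet=4 acc=0xA20FA3 -> emit A2 0F A3, reset; bytes_emitted=3
After char 4 ('O'=14): chars_in_quartet=1 acc=0xE bytes_emitted=3
After char 5 ('Z'=25): chars_in_quartet=2 acc=0x399 bytes_emitted=3
After char 6 ('V'=21): chars_in_quartet=3 acc=0xE655 bytes_emitted=3
After char 7 ('W'=22): chars_in_quartet=4 acc=0x399556 -> emit 39 95 56, reset; bytes_emitted=6
After char 8 ('O'=14): chars_in_quartet=1 acc=0xE bytes_emitted=6
After char 9 ('h'=33): chars_in_quartet=2 acc=0x3A1 bytes_emitted=6
After char 10 ('U'=20): chars_in_quartet=3 acc=0xE854 bytes_emitted=6
After char 11 ('s'=44): chars_in_quartet=4 acc=0x3A152C -> emit 3A 15 2C, reset; bytes_emitted=9
After char 12 ('i'=34): chars_in_quartet=1 acc=0x22 bytes_emitted=9
After char 13 ('w'=48): chars_in_quartet=2 acc=0x8B0 bytes_emitted=9

Answer: 2 0x8B0 9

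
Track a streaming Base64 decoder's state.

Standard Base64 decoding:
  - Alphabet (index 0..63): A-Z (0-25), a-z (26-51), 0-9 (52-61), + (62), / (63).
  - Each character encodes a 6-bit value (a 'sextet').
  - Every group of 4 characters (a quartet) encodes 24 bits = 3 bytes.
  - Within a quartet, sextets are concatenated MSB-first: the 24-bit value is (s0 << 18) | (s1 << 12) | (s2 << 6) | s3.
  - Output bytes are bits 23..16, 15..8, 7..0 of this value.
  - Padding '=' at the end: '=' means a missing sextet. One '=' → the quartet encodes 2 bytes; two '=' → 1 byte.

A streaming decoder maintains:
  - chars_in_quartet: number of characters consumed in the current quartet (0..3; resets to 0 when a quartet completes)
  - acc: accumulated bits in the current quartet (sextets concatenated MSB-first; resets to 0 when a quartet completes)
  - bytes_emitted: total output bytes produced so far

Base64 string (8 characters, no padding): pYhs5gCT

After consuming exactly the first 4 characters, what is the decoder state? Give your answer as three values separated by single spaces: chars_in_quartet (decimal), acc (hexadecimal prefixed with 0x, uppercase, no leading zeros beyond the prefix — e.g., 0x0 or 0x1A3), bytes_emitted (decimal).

Answer: 0 0x0 3

Derivation:
After char 0 ('p'=41): chars_in_quartet=1 acc=0x29 bytes_emitted=0
After char 1 ('Y'=24): chars_in_quartet=2 acc=0xA58 bytes_emitted=0
After char 2 ('h'=33): chars_in_quartet=3 acc=0x29621 bytes_emitted=0
After char 3 ('s'=44): chars_in_quartet=4 acc=0xA5886C -> emit A5 88 6C, reset; bytes_emitted=3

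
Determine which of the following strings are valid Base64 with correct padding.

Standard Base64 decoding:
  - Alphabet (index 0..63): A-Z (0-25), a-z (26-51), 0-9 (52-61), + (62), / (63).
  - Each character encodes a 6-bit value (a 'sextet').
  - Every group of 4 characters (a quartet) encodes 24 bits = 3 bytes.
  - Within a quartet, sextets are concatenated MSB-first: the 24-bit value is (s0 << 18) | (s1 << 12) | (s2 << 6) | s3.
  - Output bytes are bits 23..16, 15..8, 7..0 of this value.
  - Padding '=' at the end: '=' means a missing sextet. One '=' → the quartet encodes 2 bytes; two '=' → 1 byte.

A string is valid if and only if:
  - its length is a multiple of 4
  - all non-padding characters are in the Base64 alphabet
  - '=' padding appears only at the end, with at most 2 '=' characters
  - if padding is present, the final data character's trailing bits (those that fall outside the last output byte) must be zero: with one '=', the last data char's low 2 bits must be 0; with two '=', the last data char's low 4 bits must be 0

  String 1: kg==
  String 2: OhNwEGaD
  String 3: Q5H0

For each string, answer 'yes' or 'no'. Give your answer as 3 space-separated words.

String 1: 'kg==' → valid
String 2: 'OhNwEGaD' → valid
String 3: 'Q5H0' → valid

Answer: yes yes yes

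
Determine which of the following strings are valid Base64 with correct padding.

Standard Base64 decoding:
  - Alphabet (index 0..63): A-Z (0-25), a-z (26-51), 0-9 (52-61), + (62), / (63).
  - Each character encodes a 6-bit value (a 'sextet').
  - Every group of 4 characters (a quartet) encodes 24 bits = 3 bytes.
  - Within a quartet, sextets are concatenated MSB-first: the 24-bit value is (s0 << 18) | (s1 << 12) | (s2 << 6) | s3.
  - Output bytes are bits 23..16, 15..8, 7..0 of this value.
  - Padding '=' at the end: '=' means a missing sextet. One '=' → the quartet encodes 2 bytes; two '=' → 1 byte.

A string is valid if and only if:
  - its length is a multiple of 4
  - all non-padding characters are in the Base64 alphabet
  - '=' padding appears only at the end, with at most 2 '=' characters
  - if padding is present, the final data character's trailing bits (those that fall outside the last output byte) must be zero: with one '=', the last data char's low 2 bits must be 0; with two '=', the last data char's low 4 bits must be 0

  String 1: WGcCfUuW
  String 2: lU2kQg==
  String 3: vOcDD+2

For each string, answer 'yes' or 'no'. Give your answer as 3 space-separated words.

String 1: 'WGcCfUuW' → valid
String 2: 'lU2kQg==' → valid
String 3: 'vOcDD+2' → invalid (len=7 not mult of 4)

Answer: yes yes no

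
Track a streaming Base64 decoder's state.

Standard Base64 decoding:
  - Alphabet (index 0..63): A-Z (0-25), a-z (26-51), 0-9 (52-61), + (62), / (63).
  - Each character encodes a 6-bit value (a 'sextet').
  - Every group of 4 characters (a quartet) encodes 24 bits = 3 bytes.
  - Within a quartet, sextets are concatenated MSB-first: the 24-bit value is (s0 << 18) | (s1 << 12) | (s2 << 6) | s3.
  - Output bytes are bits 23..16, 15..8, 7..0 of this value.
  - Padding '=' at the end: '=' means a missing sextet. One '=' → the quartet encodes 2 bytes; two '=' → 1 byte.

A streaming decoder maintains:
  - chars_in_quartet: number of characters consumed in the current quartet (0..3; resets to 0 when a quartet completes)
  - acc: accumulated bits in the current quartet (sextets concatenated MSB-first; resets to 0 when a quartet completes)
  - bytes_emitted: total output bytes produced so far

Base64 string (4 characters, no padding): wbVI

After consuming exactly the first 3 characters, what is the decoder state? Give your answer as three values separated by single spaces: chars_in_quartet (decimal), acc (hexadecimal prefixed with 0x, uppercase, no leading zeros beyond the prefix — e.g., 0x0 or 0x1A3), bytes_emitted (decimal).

After char 0 ('w'=48): chars_in_quartet=1 acc=0x30 bytes_emitted=0
After char 1 ('b'=27): chars_in_quartet=2 acc=0xC1B bytes_emitted=0
After char 2 ('V'=21): chars_in_quartet=3 acc=0x306D5 bytes_emitted=0

Answer: 3 0x306D5 0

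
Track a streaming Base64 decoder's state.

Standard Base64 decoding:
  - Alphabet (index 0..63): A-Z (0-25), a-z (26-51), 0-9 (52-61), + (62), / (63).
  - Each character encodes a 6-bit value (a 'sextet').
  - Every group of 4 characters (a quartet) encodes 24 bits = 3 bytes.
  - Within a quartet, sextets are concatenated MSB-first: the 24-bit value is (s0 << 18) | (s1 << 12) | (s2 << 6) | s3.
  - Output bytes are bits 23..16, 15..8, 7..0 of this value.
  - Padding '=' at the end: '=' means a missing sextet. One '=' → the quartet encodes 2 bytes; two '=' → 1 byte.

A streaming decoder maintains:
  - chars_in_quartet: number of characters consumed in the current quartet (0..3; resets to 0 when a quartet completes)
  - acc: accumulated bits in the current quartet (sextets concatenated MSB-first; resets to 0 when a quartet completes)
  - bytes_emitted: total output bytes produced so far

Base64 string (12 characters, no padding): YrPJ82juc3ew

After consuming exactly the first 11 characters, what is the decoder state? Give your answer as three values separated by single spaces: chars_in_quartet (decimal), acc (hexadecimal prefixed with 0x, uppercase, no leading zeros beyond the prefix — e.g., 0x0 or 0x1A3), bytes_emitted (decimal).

After char 0 ('Y'=24): chars_in_quartet=1 acc=0x18 bytes_emitted=0
After char 1 ('r'=43): chars_in_quartet=2 acc=0x62B bytes_emitted=0
After char 2 ('P'=15): chars_in_quartet=3 acc=0x18ACF bytes_emitted=0
After char 3 ('J'=9): chars_in_quartet=4 acc=0x62B3C9 -> emit 62 B3 C9, reset; bytes_emitted=3
After char 4 ('8'=60): chars_in_quartet=1 acc=0x3C bytes_emitted=3
After char 5 ('2'=54): chars_in_quartet=2 acc=0xF36 bytes_emitted=3
After char 6 ('j'=35): chars_in_quartet=3 acc=0x3CDA3 bytes_emitted=3
After char 7 ('u'=46): chars_in_quartet=4 acc=0xF368EE -> emit F3 68 EE, reset; bytes_emitted=6
After char 8 ('c'=28): chars_in_quartet=1 acc=0x1C bytes_emitted=6
After char 9 ('3'=55): chars_in_quartet=2 acc=0x737 bytes_emitted=6
After char 10 ('e'=30): chars_in_quartet=3 acc=0x1CDDE bytes_emitted=6

Answer: 3 0x1CDDE 6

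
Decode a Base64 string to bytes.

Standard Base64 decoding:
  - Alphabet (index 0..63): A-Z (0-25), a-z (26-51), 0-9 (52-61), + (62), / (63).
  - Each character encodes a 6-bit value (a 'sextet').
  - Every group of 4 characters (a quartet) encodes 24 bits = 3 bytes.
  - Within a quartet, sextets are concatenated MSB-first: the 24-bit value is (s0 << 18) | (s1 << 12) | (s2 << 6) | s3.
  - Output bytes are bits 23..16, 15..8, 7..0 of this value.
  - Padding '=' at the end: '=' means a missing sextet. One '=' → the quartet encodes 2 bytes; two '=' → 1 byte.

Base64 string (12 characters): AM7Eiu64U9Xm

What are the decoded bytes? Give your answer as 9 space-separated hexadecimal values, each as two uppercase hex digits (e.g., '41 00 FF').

After char 0 ('A'=0): chars_in_quartet=1 acc=0x0 bytes_emitted=0
After char 1 ('M'=12): chars_in_quartet=2 acc=0xC bytes_emitted=0
After char 2 ('7'=59): chars_in_quartet=3 acc=0x33B bytes_emitted=0
After char 3 ('E'=4): chars_in_quartet=4 acc=0xCEC4 -> emit 00 CE C4, reset; bytes_emitted=3
After char 4 ('i'=34): chars_in_quartet=1 acc=0x22 bytes_emitted=3
After char 5 ('u'=46): chars_in_quartet=2 acc=0x8AE bytes_emitted=3
After char 6 ('6'=58): chars_in_quartet=3 acc=0x22BBA bytes_emitted=3
After char 7 ('4'=56): chars_in_quartet=4 acc=0x8AEEB8 -> emit 8A EE B8, reset; bytes_emitted=6
After char 8 ('U'=20): chars_in_quartet=1 acc=0x14 bytes_emitted=6
After char 9 ('9'=61): chars_in_quartet=2 acc=0x53D bytes_emitted=6
After char 10 ('X'=23): chars_in_quartet=3 acc=0x14F57 bytes_emitted=6
After char 11 ('m'=38): chars_in_quartet=4 acc=0x53D5E6 -> emit 53 D5 E6, reset; bytes_emitted=9

Answer: 00 CE C4 8A EE B8 53 D5 E6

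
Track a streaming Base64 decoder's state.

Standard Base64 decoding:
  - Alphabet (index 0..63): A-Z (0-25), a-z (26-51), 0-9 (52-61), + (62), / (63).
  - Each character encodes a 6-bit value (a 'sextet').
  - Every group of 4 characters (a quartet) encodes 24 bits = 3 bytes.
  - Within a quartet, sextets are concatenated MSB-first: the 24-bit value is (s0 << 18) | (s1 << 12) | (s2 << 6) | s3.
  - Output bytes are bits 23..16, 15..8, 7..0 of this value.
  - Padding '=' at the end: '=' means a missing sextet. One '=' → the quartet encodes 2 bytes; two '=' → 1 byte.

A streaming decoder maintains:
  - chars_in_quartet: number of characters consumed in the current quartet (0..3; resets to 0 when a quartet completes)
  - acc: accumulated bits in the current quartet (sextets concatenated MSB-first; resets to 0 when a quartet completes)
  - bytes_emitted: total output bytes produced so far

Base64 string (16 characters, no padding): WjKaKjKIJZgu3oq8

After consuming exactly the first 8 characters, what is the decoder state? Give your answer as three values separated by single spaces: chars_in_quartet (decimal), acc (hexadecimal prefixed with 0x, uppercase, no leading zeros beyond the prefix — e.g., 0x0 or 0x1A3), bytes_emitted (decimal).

After char 0 ('W'=22): chars_in_quartet=1 acc=0x16 bytes_emitted=0
After char 1 ('j'=35): chars_in_quartet=2 acc=0x5A3 bytes_emitted=0
After char 2 ('K'=10): chars_in_quartet=3 acc=0x168CA bytes_emitted=0
After char 3 ('a'=26): chars_in_quartet=4 acc=0x5A329A -> emit 5A 32 9A, reset; bytes_emitted=3
After char 4 ('K'=10): chars_in_quartet=1 acc=0xA bytes_emitted=3
After char 5 ('j'=35): chars_in_quartet=2 acc=0x2A3 bytes_emitted=3
After char 6 ('K'=10): chars_in_quartet=3 acc=0xA8CA bytes_emitted=3
After char 7 ('I'=8): chars_in_quartet=4 acc=0x2A3288 -> emit 2A 32 88, reset; bytes_emitted=6

Answer: 0 0x0 6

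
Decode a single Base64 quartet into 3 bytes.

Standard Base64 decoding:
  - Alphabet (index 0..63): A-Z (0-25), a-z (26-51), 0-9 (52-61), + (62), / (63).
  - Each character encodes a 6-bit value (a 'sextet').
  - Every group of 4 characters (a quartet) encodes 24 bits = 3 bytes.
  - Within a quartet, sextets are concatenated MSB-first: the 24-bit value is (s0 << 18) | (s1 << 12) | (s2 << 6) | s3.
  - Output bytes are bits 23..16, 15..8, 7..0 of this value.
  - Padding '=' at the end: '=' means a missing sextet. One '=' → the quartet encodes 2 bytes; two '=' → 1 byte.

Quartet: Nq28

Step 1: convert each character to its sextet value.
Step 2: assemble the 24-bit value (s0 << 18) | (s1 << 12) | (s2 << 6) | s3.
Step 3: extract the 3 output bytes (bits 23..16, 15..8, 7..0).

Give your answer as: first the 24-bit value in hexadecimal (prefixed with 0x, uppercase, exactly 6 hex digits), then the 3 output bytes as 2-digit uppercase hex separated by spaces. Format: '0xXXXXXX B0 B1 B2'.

Answer: 0x36ADBC 36 AD BC

Derivation:
Sextets: N=13, q=42, 2=54, 8=60
24-bit: (13<<18) | (42<<12) | (54<<6) | 60
      = 0x340000 | 0x02A000 | 0x000D80 | 0x00003C
      = 0x36ADBC
Bytes: (v>>16)&0xFF=36, (v>>8)&0xFF=AD, v&0xFF=BC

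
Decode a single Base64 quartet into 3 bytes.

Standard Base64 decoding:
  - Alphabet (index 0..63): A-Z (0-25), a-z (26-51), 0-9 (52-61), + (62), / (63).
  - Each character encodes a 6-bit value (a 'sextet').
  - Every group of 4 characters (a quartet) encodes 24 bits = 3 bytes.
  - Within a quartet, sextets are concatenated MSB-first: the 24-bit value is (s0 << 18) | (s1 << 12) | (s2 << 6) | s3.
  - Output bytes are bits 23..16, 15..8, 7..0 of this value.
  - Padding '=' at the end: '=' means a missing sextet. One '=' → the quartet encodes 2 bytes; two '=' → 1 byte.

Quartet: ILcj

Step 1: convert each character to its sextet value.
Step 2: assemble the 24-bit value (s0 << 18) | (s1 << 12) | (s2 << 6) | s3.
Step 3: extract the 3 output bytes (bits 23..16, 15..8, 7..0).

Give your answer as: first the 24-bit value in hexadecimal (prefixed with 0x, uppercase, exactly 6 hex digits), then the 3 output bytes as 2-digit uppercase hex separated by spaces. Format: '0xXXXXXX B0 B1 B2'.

Answer: 0x20B723 20 B7 23

Derivation:
Sextets: I=8, L=11, c=28, j=35
24-bit: (8<<18) | (11<<12) | (28<<6) | 35
      = 0x200000 | 0x00B000 | 0x000700 | 0x000023
      = 0x20B723
Bytes: (v>>16)&0xFF=20, (v>>8)&0xFF=B7, v&0xFF=23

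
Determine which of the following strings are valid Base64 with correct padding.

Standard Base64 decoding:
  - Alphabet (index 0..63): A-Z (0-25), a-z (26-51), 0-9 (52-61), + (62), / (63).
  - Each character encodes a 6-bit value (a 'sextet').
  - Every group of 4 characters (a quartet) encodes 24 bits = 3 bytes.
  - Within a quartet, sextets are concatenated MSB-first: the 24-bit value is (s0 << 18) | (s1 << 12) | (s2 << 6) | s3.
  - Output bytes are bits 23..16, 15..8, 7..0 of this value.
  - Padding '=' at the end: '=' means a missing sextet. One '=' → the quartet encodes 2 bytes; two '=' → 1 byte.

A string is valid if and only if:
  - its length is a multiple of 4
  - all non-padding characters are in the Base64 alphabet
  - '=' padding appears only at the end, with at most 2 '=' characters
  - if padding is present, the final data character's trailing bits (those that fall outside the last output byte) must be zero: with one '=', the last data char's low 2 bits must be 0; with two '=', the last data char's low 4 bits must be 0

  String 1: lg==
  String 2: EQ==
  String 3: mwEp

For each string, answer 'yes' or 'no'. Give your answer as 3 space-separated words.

String 1: 'lg==' → valid
String 2: 'EQ==' → valid
String 3: 'mwEp' → valid

Answer: yes yes yes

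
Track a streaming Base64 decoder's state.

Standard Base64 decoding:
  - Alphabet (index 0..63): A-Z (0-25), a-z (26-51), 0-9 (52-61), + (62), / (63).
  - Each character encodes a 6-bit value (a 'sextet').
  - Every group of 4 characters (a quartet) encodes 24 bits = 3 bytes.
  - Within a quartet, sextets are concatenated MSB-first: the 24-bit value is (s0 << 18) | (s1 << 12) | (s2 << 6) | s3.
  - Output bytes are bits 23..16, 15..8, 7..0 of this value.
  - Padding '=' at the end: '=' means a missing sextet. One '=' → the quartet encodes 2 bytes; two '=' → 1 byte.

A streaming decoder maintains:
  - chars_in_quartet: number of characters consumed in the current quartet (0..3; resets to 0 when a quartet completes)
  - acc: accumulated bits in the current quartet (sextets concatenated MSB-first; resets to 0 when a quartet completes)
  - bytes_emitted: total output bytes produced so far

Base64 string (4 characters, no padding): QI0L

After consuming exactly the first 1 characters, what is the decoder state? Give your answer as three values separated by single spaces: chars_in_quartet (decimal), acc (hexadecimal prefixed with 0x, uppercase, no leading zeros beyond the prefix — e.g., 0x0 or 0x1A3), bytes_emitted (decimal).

After char 0 ('Q'=16): chars_in_quartet=1 acc=0x10 bytes_emitted=0

Answer: 1 0x10 0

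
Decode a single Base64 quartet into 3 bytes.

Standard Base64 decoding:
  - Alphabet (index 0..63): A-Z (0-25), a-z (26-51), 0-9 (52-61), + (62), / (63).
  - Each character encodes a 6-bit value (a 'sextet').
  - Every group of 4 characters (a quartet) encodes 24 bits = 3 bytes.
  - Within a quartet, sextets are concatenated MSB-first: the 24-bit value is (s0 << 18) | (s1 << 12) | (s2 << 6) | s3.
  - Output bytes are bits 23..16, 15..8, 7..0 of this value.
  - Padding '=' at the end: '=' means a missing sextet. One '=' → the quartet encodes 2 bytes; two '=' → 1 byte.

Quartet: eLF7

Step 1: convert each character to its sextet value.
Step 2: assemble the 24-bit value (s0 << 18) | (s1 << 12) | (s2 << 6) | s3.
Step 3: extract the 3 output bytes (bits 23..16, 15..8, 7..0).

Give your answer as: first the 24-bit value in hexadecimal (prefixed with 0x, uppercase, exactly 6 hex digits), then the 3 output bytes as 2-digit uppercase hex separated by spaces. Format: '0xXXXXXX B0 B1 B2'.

Sextets: e=30, L=11, F=5, 7=59
24-bit: (30<<18) | (11<<12) | (5<<6) | 59
      = 0x780000 | 0x00B000 | 0x000140 | 0x00003B
      = 0x78B17B
Bytes: (v>>16)&0xFF=78, (v>>8)&0xFF=B1, v&0xFF=7B

Answer: 0x78B17B 78 B1 7B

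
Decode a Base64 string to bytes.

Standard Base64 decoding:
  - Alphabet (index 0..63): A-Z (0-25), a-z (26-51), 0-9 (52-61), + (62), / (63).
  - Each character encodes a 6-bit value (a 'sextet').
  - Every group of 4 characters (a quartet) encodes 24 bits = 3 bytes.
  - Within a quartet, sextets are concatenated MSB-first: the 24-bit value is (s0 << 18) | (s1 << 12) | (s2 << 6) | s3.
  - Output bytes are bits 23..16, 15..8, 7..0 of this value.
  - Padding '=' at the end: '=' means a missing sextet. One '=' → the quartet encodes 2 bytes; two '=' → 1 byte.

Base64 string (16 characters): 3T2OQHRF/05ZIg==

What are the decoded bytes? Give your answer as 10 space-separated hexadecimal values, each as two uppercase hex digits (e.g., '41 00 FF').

Answer: DD 3D 8E 40 74 45 FF 4E 59 22

Derivation:
After char 0 ('3'=55): chars_in_quartet=1 acc=0x37 bytes_emitted=0
After char 1 ('T'=19): chars_in_quartet=2 acc=0xDD3 bytes_emitted=0
After char 2 ('2'=54): chars_in_quartet=3 acc=0x374F6 bytes_emitted=0
After char 3 ('O'=14): chars_in_quartet=4 acc=0xDD3D8E -> emit DD 3D 8E, reset; bytes_emitted=3
After char 4 ('Q'=16): chars_in_quartet=1 acc=0x10 bytes_emitted=3
After char 5 ('H'=7): chars_in_quartet=2 acc=0x407 bytes_emitted=3
After char 6 ('R'=17): chars_in_quartet=3 acc=0x101D1 bytes_emitted=3
After char 7 ('F'=5): chars_in_quartet=4 acc=0x407445 -> emit 40 74 45, reset; bytes_emitted=6
After char 8 ('/'=63): chars_in_quartet=1 acc=0x3F bytes_emitted=6
After char 9 ('0'=52): chars_in_quartet=2 acc=0xFF4 bytes_emitted=6
After char 10 ('5'=57): chars_in_quartet=3 acc=0x3FD39 bytes_emitted=6
After char 11 ('Z'=25): chars_in_quartet=4 acc=0xFF4E59 -> emit FF 4E 59, reset; bytes_emitted=9
After char 12 ('I'=8): chars_in_quartet=1 acc=0x8 bytes_emitted=9
After char 13 ('g'=32): chars_in_quartet=2 acc=0x220 bytes_emitted=9
Padding '==': partial quartet acc=0x220 -> emit 22; bytes_emitted=10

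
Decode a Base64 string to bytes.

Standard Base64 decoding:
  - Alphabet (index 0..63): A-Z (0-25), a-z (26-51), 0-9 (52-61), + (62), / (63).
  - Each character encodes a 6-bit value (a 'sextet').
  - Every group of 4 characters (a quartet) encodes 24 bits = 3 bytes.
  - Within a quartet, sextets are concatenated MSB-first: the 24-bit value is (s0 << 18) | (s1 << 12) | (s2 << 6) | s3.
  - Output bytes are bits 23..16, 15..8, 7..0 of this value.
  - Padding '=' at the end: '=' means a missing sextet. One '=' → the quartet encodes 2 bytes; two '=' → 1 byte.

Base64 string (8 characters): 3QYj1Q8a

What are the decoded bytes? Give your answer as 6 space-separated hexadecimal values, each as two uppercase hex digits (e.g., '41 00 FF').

Answer: DD 06 23 D5 0F 1A

Derivation:
After char 0 ('3'=55): chars_in_quartet=1 acc=0x37 bytes_emitted=0
After char 1 ('Q'=16): chars_in_quartet=2 acc=0xDD0 bytes_emitted=0
After char 2 ('Y'=24): chars_in_quartet=3 acc=0x37418 bytes_emitted=0
After char 3 ('j'=35): chars_in_quartet=4 acc=0xDD0623 -> emit DD 06 23, reset; bytes_emitted=3
After char 4 ('1'=53): chars_in_quartet=1 acc=0x35 bytes_emitted=3
After char 5 ('Q'=16): chars_in_quartet=2 acc=0xD50 bytes_emitted=3
After char 6 ('8'=60): chars_in_quartet=3 acc=0x3543C bytes_emitted=3
After char 7 ('a'=26): chars_in_quartet=4 acc=0xD50F1A -> emit D5 0F 1A, reset; bytes_emitted=6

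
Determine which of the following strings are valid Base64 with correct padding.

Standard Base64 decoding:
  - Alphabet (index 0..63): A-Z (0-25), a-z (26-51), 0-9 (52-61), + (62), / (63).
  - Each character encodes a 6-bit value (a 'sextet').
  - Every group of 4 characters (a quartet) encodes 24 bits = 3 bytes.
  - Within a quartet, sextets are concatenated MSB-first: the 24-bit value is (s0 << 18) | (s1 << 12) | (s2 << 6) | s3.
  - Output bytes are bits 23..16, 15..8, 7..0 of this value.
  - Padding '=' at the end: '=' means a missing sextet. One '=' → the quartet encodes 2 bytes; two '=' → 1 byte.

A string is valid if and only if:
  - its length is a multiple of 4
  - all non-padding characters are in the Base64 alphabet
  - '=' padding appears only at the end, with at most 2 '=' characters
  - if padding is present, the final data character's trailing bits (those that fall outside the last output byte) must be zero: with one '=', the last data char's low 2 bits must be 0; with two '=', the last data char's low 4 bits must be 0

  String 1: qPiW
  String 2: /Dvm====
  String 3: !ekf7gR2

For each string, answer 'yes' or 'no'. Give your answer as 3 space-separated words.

String 1: 'qPiW' → valid
String 2: '/Dvm====' → invalid (4 pad chars (max 2))
String 3: '!ekf7gR2' → invalid (bad char(s): ['!'])

Answer: yes no no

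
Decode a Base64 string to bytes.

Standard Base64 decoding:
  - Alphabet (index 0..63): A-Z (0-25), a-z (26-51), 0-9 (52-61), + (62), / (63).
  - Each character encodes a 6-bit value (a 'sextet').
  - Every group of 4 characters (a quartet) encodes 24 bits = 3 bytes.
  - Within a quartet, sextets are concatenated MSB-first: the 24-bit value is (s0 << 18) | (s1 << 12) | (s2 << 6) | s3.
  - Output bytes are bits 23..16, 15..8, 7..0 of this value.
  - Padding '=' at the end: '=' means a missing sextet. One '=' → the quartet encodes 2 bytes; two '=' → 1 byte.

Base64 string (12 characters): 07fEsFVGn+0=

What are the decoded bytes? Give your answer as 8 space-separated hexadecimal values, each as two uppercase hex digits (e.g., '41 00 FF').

After char 0 ('0'=52): chars_in_quartet=1 acc=0x34 bytes_emitted=0
After char 1 ('7'=59): chars_in_quartet=2 acc=0xD3B bytes_emitted=0
After char 2 ('f'=31): chars_in_quartet=3 acc=0x34EDF bytes_emitted=0
After char 3 ('E'=4): chars_in_quartet=4 acc=0xD3B7C4 -> emit D3 B7 C4, reset; bytes_emitted=3
After char 4 ('s'=44): chars_in_quartet=1 acc=0x2C bytes_emitted=3
After char 5 ('F'=5): chars_in_quartet=2 acc=0xB05 bytes_emitted=3
After char 6 ('V'=21): chars_in_quartet=3 acc=0x2C155 bytes_emitted=3
After char 7 ('G'=6): chars_in_quartet=4 acc=0xB05546 -> emit B0 55 46, reset; bytes_emitted=6
After char 8 ('n'=39): chars_in_quartet=1 acc=0x27 bytes_emitted=6
After char 9 ('+'=62): chars_in_quartet=2 acc=0x9FE bytes_emitted=6
After char 10 ('0'=52): chars_in_quartet=3 acc=0x27FB4 bytes_emitted=6
Padding '=': partial quartet acc=0x27FB4 -> emit 9F ED; bytes_emitted=8

Answer: D3 B7 C4 B0 55 46 9F ED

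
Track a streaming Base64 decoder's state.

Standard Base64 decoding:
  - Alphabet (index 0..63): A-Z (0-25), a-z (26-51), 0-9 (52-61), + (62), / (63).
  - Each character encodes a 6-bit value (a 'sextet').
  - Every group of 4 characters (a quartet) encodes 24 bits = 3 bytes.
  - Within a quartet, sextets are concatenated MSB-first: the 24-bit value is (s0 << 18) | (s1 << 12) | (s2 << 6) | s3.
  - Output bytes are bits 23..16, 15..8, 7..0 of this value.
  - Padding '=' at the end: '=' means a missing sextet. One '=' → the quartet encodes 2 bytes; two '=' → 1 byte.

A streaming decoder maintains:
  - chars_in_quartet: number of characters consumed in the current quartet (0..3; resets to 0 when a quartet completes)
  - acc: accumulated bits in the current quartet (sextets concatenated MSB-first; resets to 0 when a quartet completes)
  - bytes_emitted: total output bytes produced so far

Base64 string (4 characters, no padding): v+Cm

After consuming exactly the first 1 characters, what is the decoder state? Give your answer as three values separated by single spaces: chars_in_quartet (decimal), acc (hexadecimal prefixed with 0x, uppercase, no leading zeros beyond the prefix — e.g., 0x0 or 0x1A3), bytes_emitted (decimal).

Answer: 1 0x2F 0

Derivation:
After char 0 ('v'=47): chars_in_quartet=1 acc=0x2F bytes_emitted=0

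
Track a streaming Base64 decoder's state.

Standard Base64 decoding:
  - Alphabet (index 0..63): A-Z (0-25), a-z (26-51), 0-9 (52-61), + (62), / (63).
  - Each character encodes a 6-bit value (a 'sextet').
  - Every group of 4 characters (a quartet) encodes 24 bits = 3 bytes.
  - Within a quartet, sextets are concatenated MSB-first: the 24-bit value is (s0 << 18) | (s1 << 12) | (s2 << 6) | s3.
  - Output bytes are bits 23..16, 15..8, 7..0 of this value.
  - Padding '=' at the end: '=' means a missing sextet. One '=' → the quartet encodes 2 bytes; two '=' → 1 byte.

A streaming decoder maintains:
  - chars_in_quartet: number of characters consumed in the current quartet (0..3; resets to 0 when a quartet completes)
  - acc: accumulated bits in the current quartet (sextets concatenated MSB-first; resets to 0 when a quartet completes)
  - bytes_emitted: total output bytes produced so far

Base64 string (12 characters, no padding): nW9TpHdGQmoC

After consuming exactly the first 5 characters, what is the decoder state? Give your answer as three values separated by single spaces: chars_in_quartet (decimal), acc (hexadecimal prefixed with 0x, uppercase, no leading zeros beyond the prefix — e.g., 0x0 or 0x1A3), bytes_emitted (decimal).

Answer: 1 0x29 3

Derivation:
After char 0 ('n'=39): chars_in_quartet=1 acc=0x27 bytes_emitted=0
After char 1 ('W'=22): chars_in_quartet=2 acc=0x9D6 bytes_emitted=0
After char 2 ('9'=61): chars_in_quartet=3 acc=0x275BD bytes_emitted=0
After char 3 ('T'=19): chars_in_quartet=4 acc=0x9D6F53 -> emit 9D 6F 53, reset; bytes_emitted=3
After char 4 ('p'=41): chars_in_quartet=1 acc=0x29 bytes_emitted=3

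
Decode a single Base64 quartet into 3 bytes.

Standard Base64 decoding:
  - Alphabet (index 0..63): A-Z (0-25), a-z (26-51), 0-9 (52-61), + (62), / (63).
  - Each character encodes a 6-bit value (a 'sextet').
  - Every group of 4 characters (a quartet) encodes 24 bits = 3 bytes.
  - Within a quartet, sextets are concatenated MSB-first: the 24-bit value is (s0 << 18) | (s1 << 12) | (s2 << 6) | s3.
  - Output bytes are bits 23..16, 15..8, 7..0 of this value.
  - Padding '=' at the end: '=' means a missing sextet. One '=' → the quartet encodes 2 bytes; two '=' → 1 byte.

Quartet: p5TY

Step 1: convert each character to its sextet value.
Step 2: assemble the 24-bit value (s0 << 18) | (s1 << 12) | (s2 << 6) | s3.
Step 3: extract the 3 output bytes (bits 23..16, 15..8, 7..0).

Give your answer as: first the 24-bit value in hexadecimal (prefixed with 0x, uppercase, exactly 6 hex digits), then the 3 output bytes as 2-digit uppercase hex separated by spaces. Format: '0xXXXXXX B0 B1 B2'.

Sextets: p=41, 5=57, T=19, Y=24
24-bit: (41<<18) | (57<<12) | (19<<6) | 24
      = 0xA40000 | 0x039000 | 0x0004C0 | 0x000018
      = 0xA794D8
Bytes: (v>>16)&0xFF=A7, (v>>8)&0xFF=94, v&0xFF=D8

Answer: 0xA794D8 A7 94 D8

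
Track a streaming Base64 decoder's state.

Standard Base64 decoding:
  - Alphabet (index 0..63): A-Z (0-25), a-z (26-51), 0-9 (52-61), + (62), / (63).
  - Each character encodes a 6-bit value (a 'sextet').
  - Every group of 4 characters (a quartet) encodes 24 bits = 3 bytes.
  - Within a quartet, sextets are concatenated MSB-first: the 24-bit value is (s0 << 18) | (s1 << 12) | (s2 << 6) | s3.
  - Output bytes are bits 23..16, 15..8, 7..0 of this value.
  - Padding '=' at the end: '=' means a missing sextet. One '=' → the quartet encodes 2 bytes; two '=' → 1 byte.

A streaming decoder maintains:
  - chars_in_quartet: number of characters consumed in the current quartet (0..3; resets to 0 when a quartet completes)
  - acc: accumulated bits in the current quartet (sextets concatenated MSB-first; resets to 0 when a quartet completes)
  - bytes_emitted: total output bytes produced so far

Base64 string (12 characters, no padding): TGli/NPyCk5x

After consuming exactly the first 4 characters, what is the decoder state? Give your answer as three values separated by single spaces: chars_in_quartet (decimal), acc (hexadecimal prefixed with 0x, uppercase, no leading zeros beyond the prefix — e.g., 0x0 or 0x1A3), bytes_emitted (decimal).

Answer: 0 0x0 3

Derivation:
After char 0 ('T'=19): chars_in_quartet=1 acc=0x13 bytes_emitted=0
After char 1 ('G'=6): chars_in_quartet=2 acc=0x4C6 bytes_emitted=0
After char 2 ('l'=37): chars_in_quartet=3 acc=0x131A5 bytes_emitted=0
After char 3 ('i'=34): chars_in_quartet=4 acc=0x4C6962 -> emit 4C 69 62, reset; bytes_emitted=3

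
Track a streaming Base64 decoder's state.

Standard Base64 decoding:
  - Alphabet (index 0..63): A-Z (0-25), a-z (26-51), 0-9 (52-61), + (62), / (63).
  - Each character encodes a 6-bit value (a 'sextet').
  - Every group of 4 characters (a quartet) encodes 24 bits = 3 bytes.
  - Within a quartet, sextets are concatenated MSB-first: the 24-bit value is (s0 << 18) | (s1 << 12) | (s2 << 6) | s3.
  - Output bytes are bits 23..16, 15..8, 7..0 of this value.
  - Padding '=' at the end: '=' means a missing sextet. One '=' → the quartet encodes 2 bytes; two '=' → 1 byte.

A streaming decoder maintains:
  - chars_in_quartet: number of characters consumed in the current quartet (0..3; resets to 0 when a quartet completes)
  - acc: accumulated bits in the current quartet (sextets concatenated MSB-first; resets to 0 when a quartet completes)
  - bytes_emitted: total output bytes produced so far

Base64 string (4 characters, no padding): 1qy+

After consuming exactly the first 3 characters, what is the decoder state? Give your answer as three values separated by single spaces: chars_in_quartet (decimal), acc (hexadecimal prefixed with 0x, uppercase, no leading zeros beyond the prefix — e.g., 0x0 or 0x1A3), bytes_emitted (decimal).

After char 0 ('1'=53): chars_in_quartet=1 acc=0x35 bytes_emitted=0
After char 1 ('q'=42): chars_in_quartet=2 acc=0xD6A bytes_emitted=0
After char 2 ('y'=50): chars_in_quartet=3 acc=0x35AB2 bytes_emitted=0

Answer: 3 0x35AB2 0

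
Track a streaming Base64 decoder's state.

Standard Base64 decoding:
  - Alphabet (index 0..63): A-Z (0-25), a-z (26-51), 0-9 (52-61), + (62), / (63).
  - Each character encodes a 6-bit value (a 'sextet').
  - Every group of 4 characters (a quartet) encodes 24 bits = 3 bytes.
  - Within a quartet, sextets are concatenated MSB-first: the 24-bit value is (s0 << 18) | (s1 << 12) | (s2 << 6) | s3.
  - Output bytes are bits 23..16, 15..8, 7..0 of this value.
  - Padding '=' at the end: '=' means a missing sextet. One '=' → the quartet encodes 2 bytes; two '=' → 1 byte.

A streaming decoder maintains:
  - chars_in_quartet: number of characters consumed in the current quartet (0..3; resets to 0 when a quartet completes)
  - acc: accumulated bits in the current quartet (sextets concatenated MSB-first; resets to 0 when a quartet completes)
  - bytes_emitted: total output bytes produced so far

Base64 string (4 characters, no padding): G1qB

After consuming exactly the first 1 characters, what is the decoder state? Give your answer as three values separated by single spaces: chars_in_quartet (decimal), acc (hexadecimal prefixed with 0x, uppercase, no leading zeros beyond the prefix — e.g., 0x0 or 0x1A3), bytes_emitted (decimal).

After char 0 ('G'=6): chars_in_quartet=1 acc=0x6 bytes_emitted=0

Answer: 1 0x6 0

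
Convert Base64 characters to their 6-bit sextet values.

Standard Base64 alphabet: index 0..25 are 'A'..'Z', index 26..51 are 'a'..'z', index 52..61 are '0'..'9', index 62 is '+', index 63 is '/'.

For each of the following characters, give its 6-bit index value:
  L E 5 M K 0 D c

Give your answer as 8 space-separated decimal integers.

'L': A..Z range, ord('L') − ord('A') = 11
'E': A..Z range, ord('E') − ord('A') = 4
'5': 0..9 range, 52 + ord('5') − ord('0') = 57
'M': A..Z range, ord('M') − ord('A') = 12
'K': A..Z range, ord('K') − ord('A') = 10
'0': 0..9 range, 52 + ord('0') − ord('0') = 52
'D': A..Z range, ord('D') − ord('A') = 3
'c': a..z range, 26 + ord('c') − ord('a') = 28

Answer: 11 4 57 12 10 52 3 28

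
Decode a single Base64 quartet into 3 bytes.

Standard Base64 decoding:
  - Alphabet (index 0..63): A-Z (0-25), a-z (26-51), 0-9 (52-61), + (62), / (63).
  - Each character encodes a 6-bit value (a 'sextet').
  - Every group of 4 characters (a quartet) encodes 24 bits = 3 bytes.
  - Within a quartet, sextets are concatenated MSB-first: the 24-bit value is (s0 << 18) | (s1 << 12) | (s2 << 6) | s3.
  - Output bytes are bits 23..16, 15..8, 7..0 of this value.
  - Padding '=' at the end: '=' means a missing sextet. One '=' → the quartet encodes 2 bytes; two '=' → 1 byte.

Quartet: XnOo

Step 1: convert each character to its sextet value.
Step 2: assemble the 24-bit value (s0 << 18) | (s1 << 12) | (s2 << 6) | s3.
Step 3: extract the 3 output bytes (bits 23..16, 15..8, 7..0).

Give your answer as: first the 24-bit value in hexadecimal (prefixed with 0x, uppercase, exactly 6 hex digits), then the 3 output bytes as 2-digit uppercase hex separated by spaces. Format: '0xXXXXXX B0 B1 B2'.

Answer: 0x5E73A8 5E 73 A8

Derivation:
Sextets: X=23, n=39, O=14, o=40
24-bit: (23<<18) | (39<<12) | (14<<6) | 40
      = 0x5C0000 | 0x027000 | 0x000380 | 0x000028
      = 0x5E73A8
Bytes: (v>>16)&0xFF=5E, (v>>8)&0xFF=73, v&0xFF=A8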